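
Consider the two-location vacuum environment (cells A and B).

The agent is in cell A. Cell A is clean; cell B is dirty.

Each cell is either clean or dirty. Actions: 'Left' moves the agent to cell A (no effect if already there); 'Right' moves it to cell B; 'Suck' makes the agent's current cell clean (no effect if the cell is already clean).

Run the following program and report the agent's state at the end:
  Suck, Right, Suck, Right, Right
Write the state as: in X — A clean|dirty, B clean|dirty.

in B — A clean, B clean

t=1 Suck ⇒ in A — A clean, B dirty
t=2 Right ⇒ in B — A clean, B dirty
t=3 Suck ⇒ in B — A clean, B clean
t=4 Right ⇒ in B — A clean, B clean
t=5 Right ⇒ in B — A clean, B clean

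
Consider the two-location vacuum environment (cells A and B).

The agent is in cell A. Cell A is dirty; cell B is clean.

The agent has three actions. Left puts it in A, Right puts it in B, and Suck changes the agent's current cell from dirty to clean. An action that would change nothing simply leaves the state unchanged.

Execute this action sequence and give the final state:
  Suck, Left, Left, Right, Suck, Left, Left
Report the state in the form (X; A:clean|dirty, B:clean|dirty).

(A; A:clean, B:clean)

step 1/7 (Suck): (A; A:clean, B:clean)
step 2/7 (Left): (A; A:clean, B:clean)
step 3/7 (Left): (A; A:clean, B:clean)
step 4/7 (Right): (B; A:clean, B:clean)
step 5/7 (Suck): (B; A:clean, B:clean)
step 6/7 (Left): (A; A:clean, B:clean)
step 7/7 (Left): (A; A:clean, B:clean)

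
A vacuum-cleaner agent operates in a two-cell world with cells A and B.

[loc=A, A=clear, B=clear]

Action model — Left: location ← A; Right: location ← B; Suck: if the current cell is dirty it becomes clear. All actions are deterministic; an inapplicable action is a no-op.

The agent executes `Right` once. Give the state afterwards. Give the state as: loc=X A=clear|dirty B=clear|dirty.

loc=B A=clear B=clear

start: loc=A A=clear B=clear
1) do Right; now loc=B A=clear B=clear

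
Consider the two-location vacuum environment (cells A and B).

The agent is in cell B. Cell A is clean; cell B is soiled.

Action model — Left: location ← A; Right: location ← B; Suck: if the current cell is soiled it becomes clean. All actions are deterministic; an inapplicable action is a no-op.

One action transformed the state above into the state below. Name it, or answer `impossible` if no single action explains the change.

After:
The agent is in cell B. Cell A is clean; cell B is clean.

try  Left: <A|clean|soiled>
try Right: <B|clean|soiled>
try  Suck: <B|clean|clean>  ← match

Suck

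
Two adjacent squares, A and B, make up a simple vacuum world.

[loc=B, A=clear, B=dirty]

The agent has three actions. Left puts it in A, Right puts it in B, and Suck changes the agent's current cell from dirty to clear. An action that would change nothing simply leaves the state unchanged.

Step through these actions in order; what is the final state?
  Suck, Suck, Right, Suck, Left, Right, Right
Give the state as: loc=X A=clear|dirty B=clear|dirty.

loc=B A=clear B=clear

Suck (#1): loc=B A=clear B=clear
Suck (#2): loc=B A=clear B=clear
Right (#3): loc=B A=clear B=clear
Suck (#4): loc=B A=clear B=clear
Left (#5): loc=A A=clear B=clear
Right (#6): loc=B A=clear B=clear
Right (#7): loc=B A=clear B=clear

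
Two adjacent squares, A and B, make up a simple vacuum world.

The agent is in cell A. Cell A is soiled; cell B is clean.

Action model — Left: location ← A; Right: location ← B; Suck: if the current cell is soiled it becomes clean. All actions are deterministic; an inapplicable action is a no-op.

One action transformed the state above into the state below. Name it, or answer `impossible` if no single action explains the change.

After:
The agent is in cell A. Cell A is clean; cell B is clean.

Suck

try  Left: <A|soiled|clean>
try Right: <B|soiled|clean>
try  Suck: <A|clean|clean>  ← match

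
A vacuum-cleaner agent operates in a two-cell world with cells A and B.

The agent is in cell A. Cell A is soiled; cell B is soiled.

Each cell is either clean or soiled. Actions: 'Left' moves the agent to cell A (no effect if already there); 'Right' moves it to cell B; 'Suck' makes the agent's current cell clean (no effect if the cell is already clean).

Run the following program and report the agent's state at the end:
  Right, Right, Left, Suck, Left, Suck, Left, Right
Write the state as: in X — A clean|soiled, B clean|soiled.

1. Right → in B — A soiled, B soiled
2. Right → in B — A soiled, B soiled
3. Left → in A — A soiled, B soiled
4. Suck → in A — A clean, B soiled
5. Left → in A — A clean, B soiled
6. Suck → in A — A clean, B soiled
7. Left → in A — A clean, B soiled
8. Right → in B — A clean, B soiled

in B — A clean, B soiled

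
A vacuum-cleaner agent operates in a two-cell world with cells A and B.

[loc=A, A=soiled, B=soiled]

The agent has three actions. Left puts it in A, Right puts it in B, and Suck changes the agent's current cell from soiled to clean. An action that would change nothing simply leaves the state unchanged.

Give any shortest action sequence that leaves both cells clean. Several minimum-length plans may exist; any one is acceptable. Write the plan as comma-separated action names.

step 1/3 (Suck): <A|clean|soiled>
step 2/3 (Right): <B|clean|soiled>
step 3/3 (Suck): <B|clean|clean>
min 3: Suck A + move + Suck B

Suck, Right, Suck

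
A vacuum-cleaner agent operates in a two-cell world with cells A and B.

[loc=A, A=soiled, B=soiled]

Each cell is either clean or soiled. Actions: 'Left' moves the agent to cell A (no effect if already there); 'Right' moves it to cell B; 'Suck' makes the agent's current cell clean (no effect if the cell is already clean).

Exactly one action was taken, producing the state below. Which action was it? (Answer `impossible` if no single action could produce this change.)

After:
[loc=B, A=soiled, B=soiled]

try  Left: loc=A A=soiled B=soiled
try Right: loc=B A=soiled B=soiled  ← match
try  Suck: loc=A A=clean B=soiled

Right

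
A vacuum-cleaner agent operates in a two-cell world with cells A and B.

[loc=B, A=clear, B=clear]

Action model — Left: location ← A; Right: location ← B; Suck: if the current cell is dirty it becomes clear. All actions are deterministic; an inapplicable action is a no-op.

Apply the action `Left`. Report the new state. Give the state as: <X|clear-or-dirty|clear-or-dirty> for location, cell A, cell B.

start: <B|clear|clear>
1. Left → <A|clear|clear>

<A|clear|clear>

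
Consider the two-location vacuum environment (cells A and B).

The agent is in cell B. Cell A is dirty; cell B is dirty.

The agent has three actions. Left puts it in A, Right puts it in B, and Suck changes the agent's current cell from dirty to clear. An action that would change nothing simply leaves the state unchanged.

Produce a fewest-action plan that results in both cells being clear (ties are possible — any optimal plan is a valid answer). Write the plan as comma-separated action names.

1. Suck → (B; A:dirty, B:clear)
2. Left → (A; A:dirty, B:clear)
3. Suck → (A; A:clear, B:clear)
min 3: Suck B + move + Suck A

Suck, Left, Suck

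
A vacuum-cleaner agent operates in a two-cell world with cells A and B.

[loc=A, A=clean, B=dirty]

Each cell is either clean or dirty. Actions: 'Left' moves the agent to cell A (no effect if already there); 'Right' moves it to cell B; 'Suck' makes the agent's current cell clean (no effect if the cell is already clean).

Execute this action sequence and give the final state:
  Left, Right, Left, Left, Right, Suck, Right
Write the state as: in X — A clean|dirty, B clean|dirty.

1. Left → in A — A clean, B dirty
2. Right → in B — A clean, B dirty
3. Left → in A — A clean, B dirty
4. Left → in A — A clean, B dirty
5. Right → in B — A clean, B dirty
6. Suck → in B — A clean, B clean
7. Right → in B — A clean, B clean

in B — A clean, B clean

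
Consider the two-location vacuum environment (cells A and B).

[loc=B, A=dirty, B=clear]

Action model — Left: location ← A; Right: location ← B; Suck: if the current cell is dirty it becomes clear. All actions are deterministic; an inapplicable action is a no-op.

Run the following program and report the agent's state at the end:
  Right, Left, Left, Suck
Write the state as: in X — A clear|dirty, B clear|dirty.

in A — A clear, B clear

[1] after Right: in B — A dirty, B clear
[2] after Left: in A — A dirty, B clear
[3] after Left: in A — A dirty, B clear
[4] after Suck: in A — A clear, B clear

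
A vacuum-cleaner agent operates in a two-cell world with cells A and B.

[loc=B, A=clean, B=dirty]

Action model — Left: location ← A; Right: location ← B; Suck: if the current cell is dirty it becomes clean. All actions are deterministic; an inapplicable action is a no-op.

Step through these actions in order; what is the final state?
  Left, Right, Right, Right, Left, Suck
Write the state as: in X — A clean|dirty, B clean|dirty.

Left (#1): in A — A clean, B dirty
Right (#2): in B — A clean, B dirty
Right (#3): in B — A clean, B dirty
Right (#4): in B — A clean, B dirty
Left (#5): in A — A clean, B dirty
Suck (#6): in A — A clean, B dirty

in A — A clean, B dirty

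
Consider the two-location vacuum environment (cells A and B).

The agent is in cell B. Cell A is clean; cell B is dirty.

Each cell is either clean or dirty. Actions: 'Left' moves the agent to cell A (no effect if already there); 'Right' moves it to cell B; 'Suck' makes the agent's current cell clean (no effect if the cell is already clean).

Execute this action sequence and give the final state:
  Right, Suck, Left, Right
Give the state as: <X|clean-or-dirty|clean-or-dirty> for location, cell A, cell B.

<B|clean|clean>

[1] after Right: <B|clean|dirty>
[2] after Suck: <B|clean|clean>
[3] after Left: <A|clean|clean>
[4] after Right: <B|clean|clean>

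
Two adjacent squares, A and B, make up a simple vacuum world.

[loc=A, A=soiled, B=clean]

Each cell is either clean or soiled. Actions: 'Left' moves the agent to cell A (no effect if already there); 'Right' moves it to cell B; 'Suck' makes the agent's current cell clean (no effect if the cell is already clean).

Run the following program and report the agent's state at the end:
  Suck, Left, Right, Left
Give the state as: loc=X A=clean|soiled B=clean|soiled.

loc=A A=clean B=clean

1. Suck → loc=A A=clean B=clean
2. Left → loc=A A=clean B=clean
3. Right → loc=B A=clean B=clean
4. Left → loc=A A=clean B=clean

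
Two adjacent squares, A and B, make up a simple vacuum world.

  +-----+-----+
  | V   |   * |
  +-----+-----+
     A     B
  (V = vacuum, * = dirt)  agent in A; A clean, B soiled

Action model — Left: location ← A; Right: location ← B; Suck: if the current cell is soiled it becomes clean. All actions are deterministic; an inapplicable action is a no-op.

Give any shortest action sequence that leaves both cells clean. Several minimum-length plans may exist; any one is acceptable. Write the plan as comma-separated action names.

step 1/2 (Right): loc=B A=clean B=soiled
step 2/2 (Suck): loc=B A=clean B=clean
min 2: go B then Suck

Right, Suck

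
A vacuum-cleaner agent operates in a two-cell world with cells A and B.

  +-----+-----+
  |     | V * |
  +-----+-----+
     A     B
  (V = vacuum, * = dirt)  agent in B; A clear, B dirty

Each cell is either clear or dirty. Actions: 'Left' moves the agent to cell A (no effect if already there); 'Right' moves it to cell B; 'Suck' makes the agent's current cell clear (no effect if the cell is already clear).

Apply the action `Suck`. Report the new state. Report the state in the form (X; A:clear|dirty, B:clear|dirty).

start: (B; A:clear, B:dirty)
1. Suck → (B; A:clear, B:clear)

(B; A:clear, B:clear)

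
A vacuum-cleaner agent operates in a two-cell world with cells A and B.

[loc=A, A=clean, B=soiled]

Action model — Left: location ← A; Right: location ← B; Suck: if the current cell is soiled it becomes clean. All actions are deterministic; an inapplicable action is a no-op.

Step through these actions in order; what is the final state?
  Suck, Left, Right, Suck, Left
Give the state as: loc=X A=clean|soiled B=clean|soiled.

loc=A A=clean B=clean

[1] after Suck: loc=A A=clean B=soiled
[2] after Left: loc=A A=clean B=soiled
[3] after Right: loc=B A=clean B=soiled
[4] after Suck: loc=B A=clean B=clean
[5] after Left: loc=A A=clean B=clean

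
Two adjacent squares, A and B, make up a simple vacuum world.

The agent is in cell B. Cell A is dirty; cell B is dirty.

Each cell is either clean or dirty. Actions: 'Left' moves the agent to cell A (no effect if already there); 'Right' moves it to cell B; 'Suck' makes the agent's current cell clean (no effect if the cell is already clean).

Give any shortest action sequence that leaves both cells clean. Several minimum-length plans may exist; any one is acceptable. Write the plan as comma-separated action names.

Suck, Left, Suck

1) do Suck; now <B|dirty|clean>
2) do Left; now <A|dirty|clean>
3) do Suck; now <A|clean|clean>
min 3: Suck B + move + Suck A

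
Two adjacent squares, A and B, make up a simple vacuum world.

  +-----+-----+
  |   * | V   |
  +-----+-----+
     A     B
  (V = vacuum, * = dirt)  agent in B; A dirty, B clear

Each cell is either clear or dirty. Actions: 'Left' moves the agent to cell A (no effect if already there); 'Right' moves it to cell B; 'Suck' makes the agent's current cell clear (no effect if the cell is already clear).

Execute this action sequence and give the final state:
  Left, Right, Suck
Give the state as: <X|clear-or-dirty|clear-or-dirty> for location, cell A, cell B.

Left (#1): <A|dirty|clear>
Right (#2): <B|dirty|clear>
Suck (#3): <B|dirty|clear>

<B|dirty|clear>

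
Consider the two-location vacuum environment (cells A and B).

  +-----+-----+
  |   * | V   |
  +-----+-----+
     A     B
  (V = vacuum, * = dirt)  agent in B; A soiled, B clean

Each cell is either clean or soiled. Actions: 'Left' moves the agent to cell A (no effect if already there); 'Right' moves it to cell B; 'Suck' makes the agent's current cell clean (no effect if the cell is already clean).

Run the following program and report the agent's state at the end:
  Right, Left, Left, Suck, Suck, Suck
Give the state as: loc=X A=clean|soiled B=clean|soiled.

loc=A A=clean B=clean

1. Right → loc=B A=soiled B=clean
2. Left → loc=A A=soiled B=clean
3. Left → loc=A A=soiled B=clean
4. Suck → loc=A A=clean B=clean
5. Suck → loc=A A=clean B=clean
6. Suck → loc=A A=clean B=clean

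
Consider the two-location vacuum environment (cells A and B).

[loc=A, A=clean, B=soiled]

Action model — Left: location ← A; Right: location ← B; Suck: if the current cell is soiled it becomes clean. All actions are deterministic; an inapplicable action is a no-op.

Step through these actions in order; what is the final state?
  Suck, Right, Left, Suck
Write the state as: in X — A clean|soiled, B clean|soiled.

t=1 Suck ⇒ in A — A clean, B soiled
t=2 Right ⇒ in B — A clean, B soiled
t=3 Left ⇒ in A — A clean, B soiled
t=4 Suck ⇒ in A — A clean, B soiled

in A — A clean, B soiled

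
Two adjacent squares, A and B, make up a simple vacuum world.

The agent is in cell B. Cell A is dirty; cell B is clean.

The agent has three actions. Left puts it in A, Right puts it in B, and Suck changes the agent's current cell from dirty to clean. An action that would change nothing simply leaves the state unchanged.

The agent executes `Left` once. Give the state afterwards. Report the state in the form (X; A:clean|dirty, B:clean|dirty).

start: (B; A:dirty, B:clean)
step 1/1 (Left): (A; A:dirty, B:clean)

(A; A:dirty, B:clean)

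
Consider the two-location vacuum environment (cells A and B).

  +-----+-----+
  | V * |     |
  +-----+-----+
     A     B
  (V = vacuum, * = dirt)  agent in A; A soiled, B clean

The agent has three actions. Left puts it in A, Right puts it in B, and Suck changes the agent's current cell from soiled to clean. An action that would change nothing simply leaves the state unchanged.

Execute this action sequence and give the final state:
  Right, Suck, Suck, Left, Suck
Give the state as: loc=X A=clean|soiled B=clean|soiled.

loc=A A=clean B=clean

Right (#1): loc=B A=soiled B=clean
Suck (#2): loc=B A=soiled B=clean
Suck (#3): loc=B A=soiled B=clean
Left (#4): loc=A A=soiled B=clean
Suck (#5): loc=A A=clean B=clean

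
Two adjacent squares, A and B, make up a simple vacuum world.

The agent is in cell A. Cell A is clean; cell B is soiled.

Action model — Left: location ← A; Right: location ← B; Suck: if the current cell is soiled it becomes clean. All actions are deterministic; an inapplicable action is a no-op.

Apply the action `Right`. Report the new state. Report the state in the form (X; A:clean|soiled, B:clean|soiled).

start: (A; A:clean, B:soiled)
step 1/1 (Right): (B; A:clean, B:soiled)

(B; A:clean, B:soiled)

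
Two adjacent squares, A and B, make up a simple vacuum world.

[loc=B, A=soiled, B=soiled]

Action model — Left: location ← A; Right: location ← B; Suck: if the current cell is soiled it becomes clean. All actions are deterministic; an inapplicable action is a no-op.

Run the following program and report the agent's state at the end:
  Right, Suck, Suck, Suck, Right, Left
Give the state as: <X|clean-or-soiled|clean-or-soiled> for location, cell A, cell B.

Right (#1): <B|soiled|soiled>
Suck (#2): <B|soiled|clean>
Suck (#3): <B|soiled|clean>
Suck (#4): <B|soiled|clean>
Right (#5): <B|soiled|clean>
Left (#6): <A|soiled|clean>

<A|soiled|clean>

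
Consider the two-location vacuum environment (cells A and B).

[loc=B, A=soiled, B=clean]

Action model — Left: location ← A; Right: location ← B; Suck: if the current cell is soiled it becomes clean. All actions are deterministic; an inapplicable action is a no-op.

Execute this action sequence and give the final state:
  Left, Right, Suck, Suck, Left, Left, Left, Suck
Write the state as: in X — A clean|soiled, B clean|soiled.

1) do Left; now in A — A soiled, B clean
2) do Right; now in B — A soiled, B clean
3) do Suck; now in B — A soiled, B clean
4) do Suck; now in B — A soiled, B clean
5) do Left; now in A — A soiled, B clean
6) do Left; now in A — A soiled, B clean
7) do Left; now in A — A soiled, B clean
8) do Suck; now in A — A clean, B clean

in A — A clean, B clean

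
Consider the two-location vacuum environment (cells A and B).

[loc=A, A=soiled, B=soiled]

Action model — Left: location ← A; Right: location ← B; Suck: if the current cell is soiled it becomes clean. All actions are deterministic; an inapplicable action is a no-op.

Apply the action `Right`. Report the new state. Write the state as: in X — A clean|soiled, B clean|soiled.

in B — A soiled, B soiled

start: in A — A soiled, B soiled
Right (#1): in B — A soiled, B soiled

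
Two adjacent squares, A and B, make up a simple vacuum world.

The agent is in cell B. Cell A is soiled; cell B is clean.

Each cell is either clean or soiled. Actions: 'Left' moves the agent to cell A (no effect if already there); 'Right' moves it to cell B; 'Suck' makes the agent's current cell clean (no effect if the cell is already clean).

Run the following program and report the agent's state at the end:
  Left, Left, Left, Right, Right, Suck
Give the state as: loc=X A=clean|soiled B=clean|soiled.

t=1 Left ⇒ loc=A A=soiled B=clean
t=2 Left ⇒ loc=A A=soiled B=clean
t=3 Left ⇒ loc=A A=soiled B=clean
t=4 Right ⇒ loc=B A=soiled B=clean
t=5 Right ⇒ loc=B A=soiled B=clean
t=6 Suck ⇒ loc=B A=soiled B=clean

loc=B A=soiled B=clean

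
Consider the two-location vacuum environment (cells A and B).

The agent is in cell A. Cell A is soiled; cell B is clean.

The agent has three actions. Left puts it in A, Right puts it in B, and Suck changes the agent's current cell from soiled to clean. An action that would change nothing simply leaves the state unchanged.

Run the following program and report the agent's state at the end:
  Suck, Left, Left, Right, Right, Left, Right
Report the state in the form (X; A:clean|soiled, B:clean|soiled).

(B; A:clean, B:clean)

t=1 Suck ⇒ (A; A:clean, B:clean)
t=2 Left ⇒ (A; A:clean, B:clean)
t=3 Left ⇒ (A; A:clean, B:clean)
t=4 Right ⇒ (B; A:clean, B:clean)
t=5 Right ⇒ (B; A:clean, B:clean)
t=6 Left ⇒ (A; A:clean, B:clean)
t=7 Right ⇒ (B; A:clean, B:clean)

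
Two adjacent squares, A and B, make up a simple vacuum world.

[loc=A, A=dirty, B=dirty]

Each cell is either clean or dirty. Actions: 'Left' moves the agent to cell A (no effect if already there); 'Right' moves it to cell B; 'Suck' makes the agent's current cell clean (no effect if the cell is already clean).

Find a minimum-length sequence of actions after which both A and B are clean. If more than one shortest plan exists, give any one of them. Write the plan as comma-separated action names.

step 1/3 (Suck): <A|clean|dirty>
step 2/3 (Right): <B|clean|dirty>
step 3/3 (Suck): <B|clean|clean>
min 3: Suck A + move + Suck B

Suck, Right, Suck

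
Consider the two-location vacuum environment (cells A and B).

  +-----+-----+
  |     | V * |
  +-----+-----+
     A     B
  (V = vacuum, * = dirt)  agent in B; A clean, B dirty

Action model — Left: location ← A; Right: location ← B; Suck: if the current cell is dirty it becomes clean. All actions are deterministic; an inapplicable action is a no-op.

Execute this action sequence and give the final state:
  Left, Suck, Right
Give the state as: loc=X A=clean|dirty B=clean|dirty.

[1] after Left: loc=A A=clean B=dirty
[2] after Suck: loc=A A=clean B=dirty
[3] after Right: loc=B A=clean B=dirty

loc=B A=clean B=dirty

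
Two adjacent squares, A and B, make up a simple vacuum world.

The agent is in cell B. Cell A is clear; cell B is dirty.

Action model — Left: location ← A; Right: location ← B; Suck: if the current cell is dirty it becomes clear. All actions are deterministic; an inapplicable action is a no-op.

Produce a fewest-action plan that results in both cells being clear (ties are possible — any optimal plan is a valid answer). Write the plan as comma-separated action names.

step 1/1 (Suck): <B|clear|clear>
min 1: B is dirty, one Suck

Suck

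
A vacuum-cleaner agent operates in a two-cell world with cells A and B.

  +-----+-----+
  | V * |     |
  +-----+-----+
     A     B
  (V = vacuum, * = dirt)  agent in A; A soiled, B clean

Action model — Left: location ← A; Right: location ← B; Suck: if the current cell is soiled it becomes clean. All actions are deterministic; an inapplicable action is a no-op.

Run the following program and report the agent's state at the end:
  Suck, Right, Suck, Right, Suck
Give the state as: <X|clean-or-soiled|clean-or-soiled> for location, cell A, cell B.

<B|clean|clean>

Suck (#1): <A|clean|clean>
Right (#2): <B|clean|clean>
Suck (#3): <B|clean|clean>
Right (#4): <B|clean|clean>
Suck (#5): <B|clean|clean>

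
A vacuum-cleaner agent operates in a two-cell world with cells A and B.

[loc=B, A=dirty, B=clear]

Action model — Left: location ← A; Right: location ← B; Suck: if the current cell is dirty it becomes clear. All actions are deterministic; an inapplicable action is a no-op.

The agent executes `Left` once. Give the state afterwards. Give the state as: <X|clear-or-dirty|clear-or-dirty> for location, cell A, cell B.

start: <B|dirty|clear>
Left (#1): <A|dirty|clear>

<A|dirty|clear>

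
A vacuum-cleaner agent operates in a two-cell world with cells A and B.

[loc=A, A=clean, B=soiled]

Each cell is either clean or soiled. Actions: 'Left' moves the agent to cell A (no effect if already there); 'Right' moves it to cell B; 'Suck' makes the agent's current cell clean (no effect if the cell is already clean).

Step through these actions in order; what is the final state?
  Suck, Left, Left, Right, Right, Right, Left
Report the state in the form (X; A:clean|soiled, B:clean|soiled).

step 1/7 (Suck): (A; A:clean, B:soiled)
step 2/7 (Left): (A; A:clean, B:soiled)
step 3/7 (Left): (A; A:clean, B:soiled)
step 4/7 (Right): (B; A:clean, B:soiled)
step 5/7 (Right): (B; A:clean, B:soiled)
step 6/7 (Right): (B; A:clean, B:soiled)
step 7/7 (Left): (A; A:clean, B:soiled)

(A; A:clean, B:soiled)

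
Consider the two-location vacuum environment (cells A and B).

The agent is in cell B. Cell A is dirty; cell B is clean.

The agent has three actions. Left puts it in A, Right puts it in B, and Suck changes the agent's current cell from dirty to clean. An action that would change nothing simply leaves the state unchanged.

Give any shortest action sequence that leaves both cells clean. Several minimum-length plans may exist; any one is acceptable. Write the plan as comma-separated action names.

t=1 Left ⇒ loc=A A=dirty B=clean
t=2 Suck ⇒ loc=A A=clean B=clean
min 2: go A then Suck

Left, Suck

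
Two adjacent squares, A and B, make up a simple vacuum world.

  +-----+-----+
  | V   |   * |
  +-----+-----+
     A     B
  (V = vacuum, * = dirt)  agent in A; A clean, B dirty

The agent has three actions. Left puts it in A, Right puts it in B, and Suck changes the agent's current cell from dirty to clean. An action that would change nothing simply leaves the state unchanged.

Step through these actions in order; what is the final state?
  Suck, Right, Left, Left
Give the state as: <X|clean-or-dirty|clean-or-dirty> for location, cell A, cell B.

<A|clean|dirty>

1. Suck → <A|clean|dirty>
2. Right → <B|clean|dirty>
3. Left → <A|clean|dirty>
4. Left → <A|clean|dirty>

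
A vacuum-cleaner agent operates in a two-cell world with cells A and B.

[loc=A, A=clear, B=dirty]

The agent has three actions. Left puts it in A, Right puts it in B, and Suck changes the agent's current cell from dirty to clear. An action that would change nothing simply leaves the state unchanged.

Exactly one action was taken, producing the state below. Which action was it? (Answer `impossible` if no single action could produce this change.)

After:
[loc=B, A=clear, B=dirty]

Right

try  Left: (A; A:clear, B:dirty)
try Right: (B; A:clear, B:dirty)  ← match
try  Suck: (A; A:clear, B:dirty)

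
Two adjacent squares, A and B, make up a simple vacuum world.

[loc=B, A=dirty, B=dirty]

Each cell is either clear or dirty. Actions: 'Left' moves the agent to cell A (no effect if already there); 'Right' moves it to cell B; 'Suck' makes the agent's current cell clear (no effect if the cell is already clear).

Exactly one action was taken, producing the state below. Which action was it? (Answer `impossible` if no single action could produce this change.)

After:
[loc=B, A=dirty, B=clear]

try  Left: in A — A dirty, B dirty
try Right: in B — A dirty, B dirty
try  Suck: in B — A dirty, B clear  ← match

Suck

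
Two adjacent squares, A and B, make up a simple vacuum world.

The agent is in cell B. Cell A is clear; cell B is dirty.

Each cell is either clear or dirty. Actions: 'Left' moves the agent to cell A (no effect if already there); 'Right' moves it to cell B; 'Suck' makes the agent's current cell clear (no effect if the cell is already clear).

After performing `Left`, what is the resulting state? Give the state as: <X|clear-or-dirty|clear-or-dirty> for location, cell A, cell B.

start: <B|clear|dirty>
1) do Left; now <A|clear|dirty>

<A|clear|dirty>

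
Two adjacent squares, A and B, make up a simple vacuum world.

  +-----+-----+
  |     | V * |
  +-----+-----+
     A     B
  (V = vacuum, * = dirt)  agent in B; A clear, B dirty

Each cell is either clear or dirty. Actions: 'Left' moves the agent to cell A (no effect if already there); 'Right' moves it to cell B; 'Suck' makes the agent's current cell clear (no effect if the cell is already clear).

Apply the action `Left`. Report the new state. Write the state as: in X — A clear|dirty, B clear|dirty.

start: in B — A clear, B dirty
step 1/1 (Left): in A — A clear, B dirty

in A — A clear, B dirty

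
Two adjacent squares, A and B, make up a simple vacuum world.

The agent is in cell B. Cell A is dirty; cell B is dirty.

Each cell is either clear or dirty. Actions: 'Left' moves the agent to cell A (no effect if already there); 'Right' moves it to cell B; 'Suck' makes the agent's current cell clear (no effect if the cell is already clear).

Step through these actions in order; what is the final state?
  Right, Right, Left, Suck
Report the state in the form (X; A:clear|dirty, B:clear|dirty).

Right (#1): (B; A:dirty, B:dirty)
Right (#2): (B; A:dirty, B:dirty)
Left (#3): (A; A:dirty, B:dirty)
Suck (#4): (A; A:clear, B:dirty)

(A; A:clear, B:dirty)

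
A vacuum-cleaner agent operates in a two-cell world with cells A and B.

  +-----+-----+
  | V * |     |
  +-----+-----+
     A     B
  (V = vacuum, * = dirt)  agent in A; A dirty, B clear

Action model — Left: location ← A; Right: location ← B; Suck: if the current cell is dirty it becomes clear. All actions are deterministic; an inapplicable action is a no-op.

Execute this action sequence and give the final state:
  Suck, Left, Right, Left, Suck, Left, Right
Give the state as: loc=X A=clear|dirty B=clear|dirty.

1. Suck → loc=A A=clear B=clear
2. Left → loc=A A=clear B=clear
3. Right → loc=B A=clear B=clear
4. Left → loc=A A=clear B=clear
5. Suck → loc=A A=clear B=clear
6. Left → loc=A A=clear B=clear
7. Right → loc=B A=clear B=clear

loc=B A=clear B=clear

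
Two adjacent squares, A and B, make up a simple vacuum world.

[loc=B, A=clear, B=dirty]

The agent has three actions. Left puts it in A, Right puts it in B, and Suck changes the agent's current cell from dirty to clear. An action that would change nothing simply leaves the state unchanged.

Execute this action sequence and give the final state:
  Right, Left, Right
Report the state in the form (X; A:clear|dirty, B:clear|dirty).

(B; A:clear, B:dirty)

[1] after Right: (B; A:clear, B:dirty)
[2] after Left: (A; A:clear, B:dirty)
[3] after Right: (B; A:clear, B:dirty)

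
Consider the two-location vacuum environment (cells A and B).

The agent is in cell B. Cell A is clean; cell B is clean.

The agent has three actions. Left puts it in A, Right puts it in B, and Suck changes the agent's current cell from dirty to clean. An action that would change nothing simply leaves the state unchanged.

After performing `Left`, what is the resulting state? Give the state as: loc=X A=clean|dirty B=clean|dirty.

loc=A A=clean B=clean

start: loc=B A=clean B=clean
1. Left → loc=A A=clean B=clean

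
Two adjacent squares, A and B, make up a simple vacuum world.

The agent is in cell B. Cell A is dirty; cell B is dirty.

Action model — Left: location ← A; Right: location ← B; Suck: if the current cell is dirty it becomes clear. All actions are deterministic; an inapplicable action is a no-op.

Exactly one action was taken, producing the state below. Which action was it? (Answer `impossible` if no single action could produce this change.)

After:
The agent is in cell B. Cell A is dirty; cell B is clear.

try  Left: (A; A:dirty, B:dirty)
try Right: (B; A:dirty, B:dirty)
try  Suck: (B; A:dirty, B:clear)  ← match

Suck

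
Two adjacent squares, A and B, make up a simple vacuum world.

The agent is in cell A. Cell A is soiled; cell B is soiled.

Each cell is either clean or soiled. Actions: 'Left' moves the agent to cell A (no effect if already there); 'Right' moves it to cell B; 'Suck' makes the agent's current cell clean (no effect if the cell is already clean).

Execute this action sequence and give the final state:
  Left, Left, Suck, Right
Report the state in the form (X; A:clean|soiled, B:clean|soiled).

(B; A:clean, B:soiled)

1) do Left; now (A; A:soiled, B:soiled)
2) do Left; now (A; A:soiled, B:soiled)
3) do Suck; now (A; A:clean, B:soiled)
4) do Right; now (B; A:clean, B:soiled)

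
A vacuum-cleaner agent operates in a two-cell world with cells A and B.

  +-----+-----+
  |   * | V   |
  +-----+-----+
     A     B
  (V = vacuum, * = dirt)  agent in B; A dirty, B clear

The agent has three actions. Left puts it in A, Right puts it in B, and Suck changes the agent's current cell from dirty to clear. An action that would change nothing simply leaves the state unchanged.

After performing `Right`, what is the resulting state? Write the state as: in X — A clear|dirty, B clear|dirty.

in B — A dirty, B clear

start: in B — A dirty, B clear
t=1 Right ⇒ in B — A dirty, B clear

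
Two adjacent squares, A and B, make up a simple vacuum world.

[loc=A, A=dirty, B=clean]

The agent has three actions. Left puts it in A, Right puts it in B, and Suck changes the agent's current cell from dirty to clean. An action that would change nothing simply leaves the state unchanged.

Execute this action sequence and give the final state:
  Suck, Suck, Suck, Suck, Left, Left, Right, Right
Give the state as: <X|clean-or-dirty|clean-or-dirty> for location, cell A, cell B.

<B|clean|clean>

[1] after Suck: <A|clean|clean>
[2] after Suck: <A|clean|clean>
[3] after Suck: <A|clean|clean>
[4] after Suck: <A|clean|clean>
[5] after Left: <A|clean|clean>
[6] after Left: <A|clean|clean>
[7] after Right: <B|clean|clean>
[8] after Right: <B|clean|clean>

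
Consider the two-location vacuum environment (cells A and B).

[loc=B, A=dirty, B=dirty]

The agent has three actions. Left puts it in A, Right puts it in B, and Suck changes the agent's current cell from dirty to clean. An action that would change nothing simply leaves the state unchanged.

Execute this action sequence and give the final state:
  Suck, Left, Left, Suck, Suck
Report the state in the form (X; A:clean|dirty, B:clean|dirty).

(A; A:clean, B:clean)

t=1 Suck ⇒ (B; A:dirty, B:clean)
t=2 Left ⇒ (A; A:dirty, B:clean)
t=3 Left ⇒ (A; A:dirty, B:clean)
t=4 Suck ⇒ (A; A:clean, B:clean)
t=5 Suck ⇒ (A; A:clean, B:clean)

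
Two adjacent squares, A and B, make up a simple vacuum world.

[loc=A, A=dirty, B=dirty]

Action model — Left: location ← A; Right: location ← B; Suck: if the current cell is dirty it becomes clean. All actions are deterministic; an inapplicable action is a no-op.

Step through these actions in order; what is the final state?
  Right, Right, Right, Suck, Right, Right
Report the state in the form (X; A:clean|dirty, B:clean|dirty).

1) do Right; now (B; A:dirty, B:dirty)
2) do Right; now (B; A:dirty, B:dirty)
3) do Right; now (B; A:dirty, B:dirty)
4) do Suck; now (B; A:dirty, B:clean)
5) do Right; now (B; A:dirty, B:clean)
6) do Right; now (B; A:dirty, B:clean)

(B; A:dirty, B:clean)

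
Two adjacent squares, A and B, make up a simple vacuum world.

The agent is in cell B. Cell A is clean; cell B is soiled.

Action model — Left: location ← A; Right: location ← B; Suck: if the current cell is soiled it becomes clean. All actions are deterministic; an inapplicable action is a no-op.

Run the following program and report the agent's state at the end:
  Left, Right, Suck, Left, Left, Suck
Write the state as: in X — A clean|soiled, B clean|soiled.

in A — A clean, B clean

[1] after Left: in A — A clean, B soiled
[2] after Right: in B — A clean, B soiled
[3] after Suck: in B — A clean, B clean
[4] after Left: in A — A clean, B clean
[5] after Left: in A — A clean, B clean
[6] after Suck: in A — A clean, B clean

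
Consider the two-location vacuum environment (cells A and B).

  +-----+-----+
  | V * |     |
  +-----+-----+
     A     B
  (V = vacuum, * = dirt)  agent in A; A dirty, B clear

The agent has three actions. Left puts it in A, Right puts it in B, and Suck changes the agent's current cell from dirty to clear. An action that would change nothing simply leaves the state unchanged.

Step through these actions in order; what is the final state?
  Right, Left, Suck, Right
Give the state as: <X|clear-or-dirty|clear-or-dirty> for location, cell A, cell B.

<B|clear|clear>

step 1/4 (Right): <B|dirty|clear>
step 2/4 (Left): <A|dirty|clear>
step 3/4 (Suck): <A|clear|clear>
step 4/4 (Right): <B|clear|clear>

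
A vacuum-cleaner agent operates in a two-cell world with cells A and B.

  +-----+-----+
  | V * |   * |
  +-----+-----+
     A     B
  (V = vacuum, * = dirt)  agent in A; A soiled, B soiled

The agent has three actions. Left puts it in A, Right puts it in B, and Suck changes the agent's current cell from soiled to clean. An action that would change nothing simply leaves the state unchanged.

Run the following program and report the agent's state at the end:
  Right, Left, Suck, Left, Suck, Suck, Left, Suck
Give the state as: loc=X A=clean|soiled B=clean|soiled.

loc=A A=clean B=soiled

step 1/8 (Right): loc=B A=soiled B=soiled
step 2/8 (Left): loc=A A=soiled B=soiled
step 3/8 (Suck): loc=A A=clean B=soiled
step 4/8 (Left): loc=A A=clean B=soiled
step 5/8 (Suck): loc=A A=clean B=soiled
step 6/8 (Suck): loc=A A=clean B=soiled
step 7/8 (Left): loc=A A=clean B=soiled
step 8/8 (Suck): loc=A A=clean B=soiled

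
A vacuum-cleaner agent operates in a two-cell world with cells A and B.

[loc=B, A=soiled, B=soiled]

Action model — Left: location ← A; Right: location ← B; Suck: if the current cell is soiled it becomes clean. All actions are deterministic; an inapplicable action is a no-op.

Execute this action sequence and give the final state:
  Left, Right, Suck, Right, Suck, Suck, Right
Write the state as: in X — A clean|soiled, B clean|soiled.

Left (#1): in A — A soiled, B soiled
Right (#2): in B — A soiled, B soiled
Suck (#3): in B — A soiled, B clean
Right (#4): in B — A soiled, B clean
Suck (#5): in B — A soiled, B clean
Suck (#6): in B — A soiled, B clean
Right (#7): in B — A soiled, B clean

in B — A soiled, B clean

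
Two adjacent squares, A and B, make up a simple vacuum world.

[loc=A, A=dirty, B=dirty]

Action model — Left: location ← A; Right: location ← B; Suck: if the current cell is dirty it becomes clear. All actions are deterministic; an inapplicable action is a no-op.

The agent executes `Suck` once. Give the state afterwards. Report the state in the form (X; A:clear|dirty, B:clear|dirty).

start: (A; A:dirty, B:dirty)
t=1 Suck ⇒ (A; A:clear, B:dirty)

(A; A:clear, B:dirty)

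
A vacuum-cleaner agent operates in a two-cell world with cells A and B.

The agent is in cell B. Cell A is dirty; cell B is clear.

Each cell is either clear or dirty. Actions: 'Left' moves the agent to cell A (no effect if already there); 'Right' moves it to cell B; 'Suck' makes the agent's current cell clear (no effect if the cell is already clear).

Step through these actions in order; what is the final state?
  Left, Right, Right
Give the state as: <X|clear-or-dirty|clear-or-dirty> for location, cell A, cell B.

Left (#1): <A|dirty|clear>
Right (#2): <B|dirty|clear>
Right (#3): <B|dirty|clear>

<B|dirty|clear>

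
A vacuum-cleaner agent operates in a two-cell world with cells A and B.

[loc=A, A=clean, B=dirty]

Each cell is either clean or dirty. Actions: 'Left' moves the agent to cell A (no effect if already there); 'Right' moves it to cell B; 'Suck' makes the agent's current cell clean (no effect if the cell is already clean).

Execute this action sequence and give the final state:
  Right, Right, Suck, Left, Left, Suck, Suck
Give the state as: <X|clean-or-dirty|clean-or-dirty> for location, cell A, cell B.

[1] after Right: <B|clean|dirty>
[2] after Right: <B|clean|dirty>
[3] after Suck: <B|clean|clean>
[4] after Left: <A|clean|clean>
[5] after Left: <A|clean|clean>
[6] after Suck: <A|clean|clean>
[7] after Suck: <A|clean|clean>

<A|clean|clean>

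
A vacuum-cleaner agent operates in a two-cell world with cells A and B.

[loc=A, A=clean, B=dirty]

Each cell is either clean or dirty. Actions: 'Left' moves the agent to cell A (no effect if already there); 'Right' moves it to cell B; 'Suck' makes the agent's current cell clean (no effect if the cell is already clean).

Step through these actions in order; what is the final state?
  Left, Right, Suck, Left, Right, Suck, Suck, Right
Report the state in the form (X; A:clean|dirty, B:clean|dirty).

step 1/8 (Left): (A; A:clean, B:dirty)
step 2/8 (Right): (B; A:clean, B:dirty)
step 3/8 (Suck): (B; A:clean, B:clean)
step 4/8 (Left): (A; A:clean, B:clean)
step 5/8 (Right): (B; A:clean, B:clean)
step 6/8 (Suck): (B; A:clean, B:clean)
step 7/8 (Suck): (B; A:clean, B:clean)
step 8/8 (Right): (B; A:clean, B:clean)

(B; A:clean, B:clean)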